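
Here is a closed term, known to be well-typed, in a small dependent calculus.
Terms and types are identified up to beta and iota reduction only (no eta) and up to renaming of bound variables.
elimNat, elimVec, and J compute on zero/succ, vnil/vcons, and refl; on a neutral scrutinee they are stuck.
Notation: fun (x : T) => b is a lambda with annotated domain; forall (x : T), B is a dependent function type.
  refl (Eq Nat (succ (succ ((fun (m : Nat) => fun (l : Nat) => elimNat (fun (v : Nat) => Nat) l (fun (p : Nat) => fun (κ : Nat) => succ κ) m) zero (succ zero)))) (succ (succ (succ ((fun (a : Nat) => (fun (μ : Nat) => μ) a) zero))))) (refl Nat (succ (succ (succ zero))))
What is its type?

type:
  Eq (Eq Nat (succ (succ (succ zero))) (succ (succ (succ zero)))) (refl Nat (succ (succ (succ zero)))) (refl Nat (succ (succ (succ zero))))


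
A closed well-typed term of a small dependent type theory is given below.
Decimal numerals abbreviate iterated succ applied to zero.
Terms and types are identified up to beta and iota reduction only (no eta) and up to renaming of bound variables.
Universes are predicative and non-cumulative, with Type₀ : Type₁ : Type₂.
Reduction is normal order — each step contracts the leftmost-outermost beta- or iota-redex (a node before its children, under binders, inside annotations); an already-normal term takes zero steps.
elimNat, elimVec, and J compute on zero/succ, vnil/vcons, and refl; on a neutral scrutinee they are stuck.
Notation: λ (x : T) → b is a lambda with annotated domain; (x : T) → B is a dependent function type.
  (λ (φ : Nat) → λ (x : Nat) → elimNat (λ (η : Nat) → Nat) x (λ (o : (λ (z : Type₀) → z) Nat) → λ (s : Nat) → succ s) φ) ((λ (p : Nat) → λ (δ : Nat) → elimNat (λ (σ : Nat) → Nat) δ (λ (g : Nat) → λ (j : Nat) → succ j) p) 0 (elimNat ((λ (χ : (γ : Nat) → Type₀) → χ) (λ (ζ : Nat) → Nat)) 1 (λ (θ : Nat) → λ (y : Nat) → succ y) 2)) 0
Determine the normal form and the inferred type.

resulting normal form:
  3
the term's type:
  Nat
observation: contracting a beta-redex first, the term normalizes in 23 steps.


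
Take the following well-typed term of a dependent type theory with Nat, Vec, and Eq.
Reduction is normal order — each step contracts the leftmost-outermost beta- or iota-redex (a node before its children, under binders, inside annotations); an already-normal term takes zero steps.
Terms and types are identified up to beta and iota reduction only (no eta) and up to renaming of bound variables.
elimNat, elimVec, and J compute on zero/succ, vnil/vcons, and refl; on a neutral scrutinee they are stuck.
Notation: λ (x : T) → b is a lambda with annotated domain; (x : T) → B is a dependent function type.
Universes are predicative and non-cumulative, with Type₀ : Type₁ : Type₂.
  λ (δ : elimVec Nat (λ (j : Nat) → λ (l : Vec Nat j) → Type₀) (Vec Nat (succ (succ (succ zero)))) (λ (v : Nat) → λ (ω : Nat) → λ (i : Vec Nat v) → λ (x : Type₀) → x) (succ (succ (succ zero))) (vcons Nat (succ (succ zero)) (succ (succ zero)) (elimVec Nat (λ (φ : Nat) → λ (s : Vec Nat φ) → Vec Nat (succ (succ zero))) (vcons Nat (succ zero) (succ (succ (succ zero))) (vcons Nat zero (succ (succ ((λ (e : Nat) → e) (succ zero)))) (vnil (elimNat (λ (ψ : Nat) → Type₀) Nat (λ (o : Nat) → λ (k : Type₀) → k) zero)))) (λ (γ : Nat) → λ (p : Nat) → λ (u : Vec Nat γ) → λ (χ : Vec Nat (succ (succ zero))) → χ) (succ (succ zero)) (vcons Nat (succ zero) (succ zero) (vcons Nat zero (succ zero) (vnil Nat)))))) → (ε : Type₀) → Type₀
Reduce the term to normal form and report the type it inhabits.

resulting normal form:
  λ (δ : Vec Nat (succ (succ (succ zero)))) → (j : Type₀) → Type₀
the term's type:
  (δ : Vec Nat (succ (succ (succ zero)))) → Type₁
observation: the first redex contracted is an elimVec iota-redex; the normal form is reached in 27 normal-order steps.


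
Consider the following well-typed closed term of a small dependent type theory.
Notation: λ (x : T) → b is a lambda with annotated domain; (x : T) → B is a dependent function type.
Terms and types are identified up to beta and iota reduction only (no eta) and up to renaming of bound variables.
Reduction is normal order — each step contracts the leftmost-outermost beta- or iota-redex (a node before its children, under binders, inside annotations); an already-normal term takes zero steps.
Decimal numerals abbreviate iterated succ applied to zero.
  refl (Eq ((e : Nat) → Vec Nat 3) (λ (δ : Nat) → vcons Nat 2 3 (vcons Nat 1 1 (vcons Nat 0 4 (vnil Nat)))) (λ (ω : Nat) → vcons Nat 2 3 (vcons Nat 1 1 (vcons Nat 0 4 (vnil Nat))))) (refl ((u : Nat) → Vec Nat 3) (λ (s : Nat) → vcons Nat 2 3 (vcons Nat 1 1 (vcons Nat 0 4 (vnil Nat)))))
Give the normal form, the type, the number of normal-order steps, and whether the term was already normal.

reduced normal form:
  refl (Eq ((e : Nat) → Vec Nat 3) (λ (δ : Nat) → vcons Nat 2 3 (vcons Nat 1 1 (vcons Nat 0 4 (vnil Nat)))) (λ (ω : Nat) → vcons Nat 2 3 (vcons Nat 1 1 (vcons Nat 0 4 (vnil Nat))))) (refl ((u : Nat) → Vec Nat 3) (λ (s : Nat) → vcons Nat 2 3 (vcons Nat 1 1 (vcons Nat 0 4 (vnil Nat)))))
type:
  Eq (Eq ((e : Nat) → Vec Nat 3) (λ (δ : Nat) → vcons Nat 2 3 (vcons Nat 1 1 (vcons Nat 0 4 (vnil Nat)))) (λ (ω : Nat) → vcons Nat 2 3 (vcons Nat 1 1 (vcons Nat 0 4 (vnil Nat))))) (refl ((u : Nat) → Vec Nat 3) (λ (s : Nat) → vcons Nat 2 3 (vcons Nat 1 1 (vcons Nat 0 4 (vnil Nat))))) (refl ((α : Nat) → Vec Nat 3) (λ (φ : Nat) → vcons Nat 2 3 (vcons Nat 1 1 (vcons Nat 0 4 (vnil Nat)))))
normal-order step count: 0
term was already normal: yes


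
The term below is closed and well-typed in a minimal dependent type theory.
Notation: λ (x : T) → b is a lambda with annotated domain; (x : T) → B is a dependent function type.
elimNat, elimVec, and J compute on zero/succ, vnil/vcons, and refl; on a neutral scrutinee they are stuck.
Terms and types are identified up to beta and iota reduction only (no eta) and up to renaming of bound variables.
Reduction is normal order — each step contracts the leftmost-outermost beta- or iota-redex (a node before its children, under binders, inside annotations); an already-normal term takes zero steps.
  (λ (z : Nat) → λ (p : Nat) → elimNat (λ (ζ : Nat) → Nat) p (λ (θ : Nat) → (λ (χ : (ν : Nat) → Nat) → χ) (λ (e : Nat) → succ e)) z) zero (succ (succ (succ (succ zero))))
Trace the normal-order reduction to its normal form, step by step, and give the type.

reduction (normal order):
  (λ (z : Nat) → λ (p : Nat) → elimNat (λ (ζ : Nat) → Nat) p (λ (θ : Nat) → (λ (χ : (ν : Nat) → Nat) → χ) (λ (e : Nat) → succ e)) z) zero (succ (succ (succ (succ zero))))
  ~> (λ (z : Nat) → elimNat (λ (p : Nat) → Nat) z (λ (ζ : Nat) → (λ (θ : (χ : Nat) → Nat) → θ) (λ (ν : Nat) → succ ν)) zero) (succ (succ (succ (succ zero))))
  ~> elimNat (λ (z : Nat) → Nat) (succ (succ (succ (succ zero)))) (λ (p : Nat) → (λ (ζ : (θ : Nat) → Nat) → ζ) (λ (χ : Nat) → succ χ)) zero
  ~> succ (succ (succ (succ zero)))
type:
  Nat


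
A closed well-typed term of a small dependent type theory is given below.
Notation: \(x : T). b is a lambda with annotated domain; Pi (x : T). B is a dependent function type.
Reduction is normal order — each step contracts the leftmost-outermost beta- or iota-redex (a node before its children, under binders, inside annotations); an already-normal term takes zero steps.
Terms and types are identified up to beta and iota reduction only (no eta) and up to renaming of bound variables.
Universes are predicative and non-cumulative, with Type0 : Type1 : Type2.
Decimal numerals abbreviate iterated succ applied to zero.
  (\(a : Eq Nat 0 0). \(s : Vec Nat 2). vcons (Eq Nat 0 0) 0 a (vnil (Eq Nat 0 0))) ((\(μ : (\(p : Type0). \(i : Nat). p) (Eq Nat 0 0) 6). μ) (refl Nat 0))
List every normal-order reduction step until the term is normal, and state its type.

normal-order reduction sequence:
  (\(a : Eq Nat 0 0). \(s : Vec Nat 2). vcons (Eq Nat 0 0) 0 a (vnil (Eq Nat 0 0))) ((\(μ : (\(p : Type0). \(i : Nat). p) (Eq Nat 0 0) 6). μ) (refl Nat 0))
  ~> \(a : Vec Nat 2). vcons (Eq Nat 0 0) 0 ((\(s : (\(μ : Type0). \(p : Nat). μ) (Eq Nat 0 0) 6). s) (refl Nat 0)) (vnil (Eq Nat 0 0))
  ~> \(a : Vec Nat 2). vcons (Eq Nat 0 0) 0 (refl Nat 0) (vnil (Eq Nat 0 0))
the term's type:
  Pi (a : Vec Nat 2). Vec (Eq Nat 0 0) 1


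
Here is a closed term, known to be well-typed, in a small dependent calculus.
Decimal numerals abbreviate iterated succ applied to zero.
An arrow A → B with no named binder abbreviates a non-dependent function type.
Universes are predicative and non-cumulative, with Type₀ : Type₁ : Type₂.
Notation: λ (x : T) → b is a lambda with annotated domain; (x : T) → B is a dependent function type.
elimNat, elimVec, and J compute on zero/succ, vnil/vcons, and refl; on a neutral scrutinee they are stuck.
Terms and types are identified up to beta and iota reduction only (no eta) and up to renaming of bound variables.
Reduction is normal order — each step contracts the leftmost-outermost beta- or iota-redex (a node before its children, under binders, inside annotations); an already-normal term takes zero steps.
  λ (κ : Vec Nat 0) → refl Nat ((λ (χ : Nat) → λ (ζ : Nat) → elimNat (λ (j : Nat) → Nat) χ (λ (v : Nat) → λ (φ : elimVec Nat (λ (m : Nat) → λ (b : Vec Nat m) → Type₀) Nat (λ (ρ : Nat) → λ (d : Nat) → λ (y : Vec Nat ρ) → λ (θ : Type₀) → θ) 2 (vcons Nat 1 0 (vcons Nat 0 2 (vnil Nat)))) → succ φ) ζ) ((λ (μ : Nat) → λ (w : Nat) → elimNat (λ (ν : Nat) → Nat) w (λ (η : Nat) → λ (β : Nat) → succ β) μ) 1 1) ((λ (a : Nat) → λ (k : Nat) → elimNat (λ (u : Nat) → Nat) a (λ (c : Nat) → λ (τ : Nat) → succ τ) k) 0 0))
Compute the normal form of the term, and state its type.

resulting normal form:
  λ (κ : Vec Nat 0) → refl Nat 2
the term's type:
  Vec Nat 0 → Eq Nat 2 2


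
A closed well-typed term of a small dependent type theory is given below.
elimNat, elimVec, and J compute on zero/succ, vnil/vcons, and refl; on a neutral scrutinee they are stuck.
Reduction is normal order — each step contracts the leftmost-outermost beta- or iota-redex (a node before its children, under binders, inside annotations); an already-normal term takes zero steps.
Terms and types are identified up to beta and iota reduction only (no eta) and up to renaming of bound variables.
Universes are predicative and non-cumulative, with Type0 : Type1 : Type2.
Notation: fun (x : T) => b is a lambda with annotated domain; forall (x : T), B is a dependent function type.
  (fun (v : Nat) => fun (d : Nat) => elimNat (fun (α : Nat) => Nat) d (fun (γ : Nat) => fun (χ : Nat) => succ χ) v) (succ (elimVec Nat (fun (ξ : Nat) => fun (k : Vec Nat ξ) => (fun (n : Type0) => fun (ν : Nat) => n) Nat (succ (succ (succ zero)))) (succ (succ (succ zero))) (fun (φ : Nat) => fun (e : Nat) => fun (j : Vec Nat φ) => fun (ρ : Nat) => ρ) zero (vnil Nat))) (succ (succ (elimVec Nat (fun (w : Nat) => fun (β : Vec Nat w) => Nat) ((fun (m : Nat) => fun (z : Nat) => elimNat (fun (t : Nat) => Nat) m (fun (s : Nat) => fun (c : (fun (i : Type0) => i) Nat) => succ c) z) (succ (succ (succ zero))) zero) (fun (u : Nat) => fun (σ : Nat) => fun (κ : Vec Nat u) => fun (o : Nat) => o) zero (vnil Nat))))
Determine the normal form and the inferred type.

reduced normal form:
  succ (succ (succ (succ (succ (succ (succ (succ (succ zero))))))))
inferred type:
  Nat


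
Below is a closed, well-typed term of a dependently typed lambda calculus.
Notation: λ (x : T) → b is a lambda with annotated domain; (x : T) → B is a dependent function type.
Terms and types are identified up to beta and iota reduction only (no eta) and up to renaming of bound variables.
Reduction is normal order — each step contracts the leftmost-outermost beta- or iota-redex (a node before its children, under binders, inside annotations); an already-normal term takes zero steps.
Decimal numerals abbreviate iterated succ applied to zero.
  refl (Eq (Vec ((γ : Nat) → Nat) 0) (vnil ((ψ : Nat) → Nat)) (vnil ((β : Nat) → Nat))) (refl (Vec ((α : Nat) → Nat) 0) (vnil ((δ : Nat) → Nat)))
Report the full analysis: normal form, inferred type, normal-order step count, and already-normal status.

resulting normal form:
  refl (Eq (Vec ((γ : Nat) → Nat) 0) (vnil ((ψ : Nat) → Nat)) (vnil ((β : Nat) → Nat))) (refl (Vec ((α : Nat) → Nat) 0) (vnil ((δ : Nat) → Nat)))
type:
  Eq (Eq (Vec ((γ : Nat) → Nat) 0) (vnil ((ψ : Nat) → Nat)) (vnil ((β : Nat) → Nat))) (refl (Vec ((α : Nat) → Nat) 0) (vnil ((δ : Nat) → Nat))) (refl (Vec ((c : Nat) → Nat) 0) (vnil ((x : Nat) → Nat)))
reduction steps (normal order): 0
term was already normal: yes


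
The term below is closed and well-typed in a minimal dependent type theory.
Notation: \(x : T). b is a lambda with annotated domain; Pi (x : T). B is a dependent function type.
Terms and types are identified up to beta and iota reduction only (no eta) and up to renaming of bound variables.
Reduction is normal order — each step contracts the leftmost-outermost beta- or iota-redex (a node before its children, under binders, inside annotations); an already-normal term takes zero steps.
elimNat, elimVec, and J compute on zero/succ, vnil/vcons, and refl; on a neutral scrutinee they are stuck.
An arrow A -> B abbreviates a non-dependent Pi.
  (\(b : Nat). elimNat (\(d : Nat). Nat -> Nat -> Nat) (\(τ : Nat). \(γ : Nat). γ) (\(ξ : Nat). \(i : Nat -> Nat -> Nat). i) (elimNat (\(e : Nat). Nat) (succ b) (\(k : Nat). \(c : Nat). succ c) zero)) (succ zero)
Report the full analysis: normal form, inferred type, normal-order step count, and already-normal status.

resulting normal form:
  \(b : Nat). \(d : Nat). d
inferred type:
  Nat -> Nat -> Nat
reduction steps (normal order): 9
started in normal form: no
first contracted redex: a beta-redex


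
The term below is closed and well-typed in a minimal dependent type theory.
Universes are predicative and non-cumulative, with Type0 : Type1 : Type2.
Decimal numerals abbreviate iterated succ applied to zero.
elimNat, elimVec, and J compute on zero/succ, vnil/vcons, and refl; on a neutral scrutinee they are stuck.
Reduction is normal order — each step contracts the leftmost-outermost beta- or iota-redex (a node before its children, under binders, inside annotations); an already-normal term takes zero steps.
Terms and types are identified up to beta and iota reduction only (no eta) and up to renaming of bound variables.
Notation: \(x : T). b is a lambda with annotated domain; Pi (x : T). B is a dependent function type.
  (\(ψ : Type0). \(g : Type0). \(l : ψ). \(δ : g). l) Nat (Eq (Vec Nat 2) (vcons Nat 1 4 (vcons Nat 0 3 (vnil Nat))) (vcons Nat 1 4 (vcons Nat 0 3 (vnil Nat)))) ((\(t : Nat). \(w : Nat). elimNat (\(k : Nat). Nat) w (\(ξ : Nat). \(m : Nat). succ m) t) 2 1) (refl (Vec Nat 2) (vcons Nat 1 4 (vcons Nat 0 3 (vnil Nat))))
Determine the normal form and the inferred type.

normal form:
  3
type:
  Nat
observation: contracting a beta-redex first, the term normalizes in 13 steps.


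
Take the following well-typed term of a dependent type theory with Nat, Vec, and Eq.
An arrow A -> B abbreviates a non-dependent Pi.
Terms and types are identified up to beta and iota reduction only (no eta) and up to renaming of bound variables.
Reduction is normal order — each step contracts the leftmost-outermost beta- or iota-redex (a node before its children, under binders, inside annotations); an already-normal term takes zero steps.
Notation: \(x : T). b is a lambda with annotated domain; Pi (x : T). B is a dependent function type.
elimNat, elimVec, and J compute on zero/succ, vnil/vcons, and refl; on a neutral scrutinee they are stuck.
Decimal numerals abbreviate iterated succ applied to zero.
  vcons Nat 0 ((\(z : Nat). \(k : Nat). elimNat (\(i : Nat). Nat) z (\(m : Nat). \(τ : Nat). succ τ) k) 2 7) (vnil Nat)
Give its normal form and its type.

normal form:
  vcons Nat 0 9 (vnil Nat)
the term's type:
  Vec Nat 1


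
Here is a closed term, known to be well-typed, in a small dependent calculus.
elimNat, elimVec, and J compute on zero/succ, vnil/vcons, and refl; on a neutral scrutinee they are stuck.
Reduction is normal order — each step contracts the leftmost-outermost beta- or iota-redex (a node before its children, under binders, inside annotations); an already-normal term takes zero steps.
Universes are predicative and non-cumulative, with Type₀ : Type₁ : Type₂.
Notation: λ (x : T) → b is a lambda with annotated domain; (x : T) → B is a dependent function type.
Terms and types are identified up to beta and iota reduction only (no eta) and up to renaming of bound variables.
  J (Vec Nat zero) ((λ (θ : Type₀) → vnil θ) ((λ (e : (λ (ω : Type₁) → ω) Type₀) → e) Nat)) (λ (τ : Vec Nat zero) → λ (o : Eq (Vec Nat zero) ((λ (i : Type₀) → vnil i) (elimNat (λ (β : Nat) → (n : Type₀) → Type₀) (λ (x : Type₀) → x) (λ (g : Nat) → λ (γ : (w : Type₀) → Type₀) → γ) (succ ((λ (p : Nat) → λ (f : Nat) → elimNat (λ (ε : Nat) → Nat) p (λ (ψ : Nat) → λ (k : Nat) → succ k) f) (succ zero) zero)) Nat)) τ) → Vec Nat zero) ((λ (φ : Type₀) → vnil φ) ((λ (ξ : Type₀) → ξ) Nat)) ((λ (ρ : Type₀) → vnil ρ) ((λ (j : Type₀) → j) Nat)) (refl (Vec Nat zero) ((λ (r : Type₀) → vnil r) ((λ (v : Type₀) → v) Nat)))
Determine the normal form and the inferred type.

resulting normal form:
  vnil Nat
the term's type:
  Vec Nat zero


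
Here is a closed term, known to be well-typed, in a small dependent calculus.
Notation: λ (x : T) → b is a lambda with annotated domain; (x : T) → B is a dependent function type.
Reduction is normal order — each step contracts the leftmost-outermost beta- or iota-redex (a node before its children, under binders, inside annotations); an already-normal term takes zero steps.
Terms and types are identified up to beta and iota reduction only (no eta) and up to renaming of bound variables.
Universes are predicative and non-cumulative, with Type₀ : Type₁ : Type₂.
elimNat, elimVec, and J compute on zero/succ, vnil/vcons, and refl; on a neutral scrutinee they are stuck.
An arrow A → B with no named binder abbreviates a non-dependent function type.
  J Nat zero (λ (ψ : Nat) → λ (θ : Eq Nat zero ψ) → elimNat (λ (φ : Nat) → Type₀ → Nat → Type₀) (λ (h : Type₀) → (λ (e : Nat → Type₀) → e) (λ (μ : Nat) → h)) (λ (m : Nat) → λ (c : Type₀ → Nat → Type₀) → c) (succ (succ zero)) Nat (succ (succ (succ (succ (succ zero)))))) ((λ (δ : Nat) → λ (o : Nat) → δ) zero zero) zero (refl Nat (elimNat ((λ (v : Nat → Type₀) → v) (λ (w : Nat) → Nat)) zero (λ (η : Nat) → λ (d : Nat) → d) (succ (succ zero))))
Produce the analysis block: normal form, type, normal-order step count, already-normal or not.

normal form:
  zero
inferred type:
  Nat
steps to reach normal form (normal order): 3
started in normal form: no
first contracted redex: a J iota-redex


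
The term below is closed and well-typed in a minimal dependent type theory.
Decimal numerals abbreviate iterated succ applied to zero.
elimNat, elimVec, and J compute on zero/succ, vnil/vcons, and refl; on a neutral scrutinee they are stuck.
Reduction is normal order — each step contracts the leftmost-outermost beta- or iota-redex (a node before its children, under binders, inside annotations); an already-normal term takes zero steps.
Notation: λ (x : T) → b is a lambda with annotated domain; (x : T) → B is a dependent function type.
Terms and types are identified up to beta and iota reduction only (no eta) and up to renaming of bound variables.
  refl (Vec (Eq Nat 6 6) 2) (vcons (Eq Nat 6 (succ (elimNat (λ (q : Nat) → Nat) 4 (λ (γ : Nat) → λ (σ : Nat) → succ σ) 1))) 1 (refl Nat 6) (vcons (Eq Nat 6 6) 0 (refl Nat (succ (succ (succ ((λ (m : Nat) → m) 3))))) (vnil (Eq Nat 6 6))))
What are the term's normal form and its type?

normal form:
  refl (Vec (Eq Nat 6 6) 2) (vcons (Eq Nat 6 6) 1 (refl Nat 6) (vcons (Eq Nat 6 6) 0 (refl Nat 6) (vnil (Eq Nat 6 6))))
type:
  Eq (Vec (Eq Nat 6 6) 2) (vcons (Eq Nat 6 6) 1 (refl Nat 6) (vcons (Eq Nat 6 6) 0 (refl Nat 6) (vnil (Eq Nat 6 6)))) (vcons (Eq Nat 6 6) 1 (refl Nat 6) (vcons (Eq Nat 6 6) 0 (refl Nat 6) (vnil (Eq Nat 6 6))))
observation: normalization takes exactly 5 steps under the normal-order strategy.


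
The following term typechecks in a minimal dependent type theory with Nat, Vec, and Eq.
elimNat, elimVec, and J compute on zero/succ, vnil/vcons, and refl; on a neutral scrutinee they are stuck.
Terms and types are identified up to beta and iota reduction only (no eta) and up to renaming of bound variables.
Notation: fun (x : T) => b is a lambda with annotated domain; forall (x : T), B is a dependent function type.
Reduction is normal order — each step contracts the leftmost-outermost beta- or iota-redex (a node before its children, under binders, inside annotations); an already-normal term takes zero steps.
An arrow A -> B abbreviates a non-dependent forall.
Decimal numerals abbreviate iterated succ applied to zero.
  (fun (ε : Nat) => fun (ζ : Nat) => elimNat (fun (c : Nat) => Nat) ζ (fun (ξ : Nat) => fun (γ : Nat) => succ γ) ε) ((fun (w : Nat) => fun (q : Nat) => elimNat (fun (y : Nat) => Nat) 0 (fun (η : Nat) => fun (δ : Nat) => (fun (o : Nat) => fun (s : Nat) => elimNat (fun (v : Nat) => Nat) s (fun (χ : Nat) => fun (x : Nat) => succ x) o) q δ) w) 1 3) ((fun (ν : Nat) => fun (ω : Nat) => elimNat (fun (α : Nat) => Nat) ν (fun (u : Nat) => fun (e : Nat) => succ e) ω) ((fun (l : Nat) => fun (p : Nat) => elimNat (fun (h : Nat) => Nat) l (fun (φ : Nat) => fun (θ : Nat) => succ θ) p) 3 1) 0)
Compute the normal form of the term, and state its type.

reduced normal form:
  7
the term's type:
  Nat


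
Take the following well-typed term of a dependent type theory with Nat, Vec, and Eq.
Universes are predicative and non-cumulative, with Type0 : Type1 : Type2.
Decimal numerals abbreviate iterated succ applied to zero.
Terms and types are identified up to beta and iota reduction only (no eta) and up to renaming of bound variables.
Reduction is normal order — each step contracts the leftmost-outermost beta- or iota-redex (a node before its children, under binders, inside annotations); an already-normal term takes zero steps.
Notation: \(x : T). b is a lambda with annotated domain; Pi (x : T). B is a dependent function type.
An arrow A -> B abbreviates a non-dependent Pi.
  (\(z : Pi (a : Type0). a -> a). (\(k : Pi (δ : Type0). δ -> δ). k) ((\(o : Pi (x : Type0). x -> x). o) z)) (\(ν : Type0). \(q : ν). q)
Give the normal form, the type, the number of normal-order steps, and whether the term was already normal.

normal form:
  \(z : Type0). \(a : z). a
type:
  Pi (z : Type0). z -> z
normal-order step count: 3
started in normal form: no
first contracted redex: a beta-redex


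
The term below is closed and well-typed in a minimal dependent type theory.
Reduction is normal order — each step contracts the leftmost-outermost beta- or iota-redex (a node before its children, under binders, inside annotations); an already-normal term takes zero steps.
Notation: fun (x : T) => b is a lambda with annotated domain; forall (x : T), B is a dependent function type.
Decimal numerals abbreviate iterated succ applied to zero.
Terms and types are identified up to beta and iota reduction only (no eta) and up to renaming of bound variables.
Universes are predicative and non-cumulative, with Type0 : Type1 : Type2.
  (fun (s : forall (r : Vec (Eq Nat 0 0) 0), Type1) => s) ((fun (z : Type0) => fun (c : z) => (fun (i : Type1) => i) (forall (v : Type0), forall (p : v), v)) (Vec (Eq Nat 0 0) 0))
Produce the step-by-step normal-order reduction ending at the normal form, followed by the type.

reduction (normal order):
  (fun (s : forall (r : Vec (Eq Nat 0 0) 0), Type1) => s) ((fun (z : Type0) => fun (c : z) => (fun (i : Type1) => i) (forall (v : Type0), forall (p : v), v)) (Vec (Eq Nat 0 0) 0))
  ~> (fun (s : Type0) => fun (r : s) => (fun (z : Type1) => z) (forall (c : Type0), forall (i : c), c)) (Vec (Eq Nat 0 0) 0)
  ~> fun (s : Vec (Eq Nat 0 0) 0) => (fun (r : Type1) => r) (forall (z : Type0), forall (c : z), z)
  ~> fun (s : Vec (Eq Nat 0 0) 0) => forall (r : Type0), forall (z : r), r
inferred type:
  forall (s : Vec (Eq Nat 0 0) 0), Type1


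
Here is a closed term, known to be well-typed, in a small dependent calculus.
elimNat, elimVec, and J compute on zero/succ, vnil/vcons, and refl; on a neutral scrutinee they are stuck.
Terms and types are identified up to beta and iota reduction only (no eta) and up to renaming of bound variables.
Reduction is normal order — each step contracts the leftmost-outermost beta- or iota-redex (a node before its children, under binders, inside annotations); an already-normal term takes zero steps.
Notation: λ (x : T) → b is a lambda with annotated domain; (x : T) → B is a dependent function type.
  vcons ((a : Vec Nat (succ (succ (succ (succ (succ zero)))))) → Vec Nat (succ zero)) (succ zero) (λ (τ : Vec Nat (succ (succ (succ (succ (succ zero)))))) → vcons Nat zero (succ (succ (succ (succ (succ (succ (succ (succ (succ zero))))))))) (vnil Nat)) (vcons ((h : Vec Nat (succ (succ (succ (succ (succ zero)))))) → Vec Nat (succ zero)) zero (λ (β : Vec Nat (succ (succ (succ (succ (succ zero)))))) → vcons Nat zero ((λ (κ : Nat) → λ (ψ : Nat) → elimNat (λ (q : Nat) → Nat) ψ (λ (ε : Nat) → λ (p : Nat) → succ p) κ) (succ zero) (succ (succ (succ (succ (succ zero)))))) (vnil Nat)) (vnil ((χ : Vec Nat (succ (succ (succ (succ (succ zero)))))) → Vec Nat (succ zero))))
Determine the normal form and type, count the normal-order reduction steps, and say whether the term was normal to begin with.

resulting normal form:
  vcons ((a : Vec Nat (succ (succ (succ (succ (succ zero)))))) → Vec Nat (succ zero)) (succ zero) (λ (τ : Vec Nat (succ (succ (succ (succ (succ zero)))))) → vcons Nat zero (succ (succ (succ (succ (succ (succ (succ (succ (succ zero))))))))) (vnil Nat)) (vcons ((h : Vec Nat (succ (succ (succ (succ (succ zero)))))) → Vec Nat (succ zero)) zero (λ (β : Vec Nat (succ (succ (succ (succ (succ zero)))))) → vcons Nat zero (succ (succ (succ (succ (succ (succ zero)))))) (vnil Nat)) (vnil ((κ : Vec Nat (succ (succ (succ (succ (succ zero)))))) → Vec Nat (succ zero))))
type:
  Vec ((a : Vec Nat (succ (succ (succ (succ (succ zero)))))) → Vec Nat (succ zero)) (succ (succ zero))
reduction steps (normal order): 6
already normal: no
first contracted redex: a beta-redex


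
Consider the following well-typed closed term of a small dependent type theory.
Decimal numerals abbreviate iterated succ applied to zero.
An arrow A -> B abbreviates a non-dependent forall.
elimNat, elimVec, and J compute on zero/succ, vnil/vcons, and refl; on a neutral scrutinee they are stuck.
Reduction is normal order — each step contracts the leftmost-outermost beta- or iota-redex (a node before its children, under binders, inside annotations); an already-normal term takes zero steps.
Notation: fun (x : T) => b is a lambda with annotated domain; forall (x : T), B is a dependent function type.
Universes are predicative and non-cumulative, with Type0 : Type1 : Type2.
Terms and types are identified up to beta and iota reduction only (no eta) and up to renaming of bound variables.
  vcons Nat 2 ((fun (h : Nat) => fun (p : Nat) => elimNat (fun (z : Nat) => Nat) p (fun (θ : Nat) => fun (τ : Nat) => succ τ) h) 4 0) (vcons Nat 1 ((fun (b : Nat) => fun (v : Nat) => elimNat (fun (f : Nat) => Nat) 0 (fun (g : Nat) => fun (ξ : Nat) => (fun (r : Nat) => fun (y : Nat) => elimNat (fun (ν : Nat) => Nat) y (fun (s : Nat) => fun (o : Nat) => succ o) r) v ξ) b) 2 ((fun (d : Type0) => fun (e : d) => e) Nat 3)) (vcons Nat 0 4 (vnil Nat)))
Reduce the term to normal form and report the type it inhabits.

normal form:
  vcons Nat 2 4 (vcons Nat 1 6 (vcons Nat 0 4 (vnil Nat)))
inferred type:
  Vec Nat 3
observation: normalization takes exactly 52 steps under the normal-order strategy.


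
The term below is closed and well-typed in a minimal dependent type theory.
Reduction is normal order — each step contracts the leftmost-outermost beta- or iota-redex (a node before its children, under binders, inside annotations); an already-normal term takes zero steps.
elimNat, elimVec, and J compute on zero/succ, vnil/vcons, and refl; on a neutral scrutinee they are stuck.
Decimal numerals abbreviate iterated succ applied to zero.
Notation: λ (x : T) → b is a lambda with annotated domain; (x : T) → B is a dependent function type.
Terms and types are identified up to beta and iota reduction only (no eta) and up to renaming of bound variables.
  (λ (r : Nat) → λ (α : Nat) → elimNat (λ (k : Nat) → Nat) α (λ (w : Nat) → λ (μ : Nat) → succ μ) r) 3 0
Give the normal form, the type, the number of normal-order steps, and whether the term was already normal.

reduced normal form:
  3
the term's type:
  Nat
steps to reach normal form (normal order): 12
already normal: no
first redex: a beta-redex


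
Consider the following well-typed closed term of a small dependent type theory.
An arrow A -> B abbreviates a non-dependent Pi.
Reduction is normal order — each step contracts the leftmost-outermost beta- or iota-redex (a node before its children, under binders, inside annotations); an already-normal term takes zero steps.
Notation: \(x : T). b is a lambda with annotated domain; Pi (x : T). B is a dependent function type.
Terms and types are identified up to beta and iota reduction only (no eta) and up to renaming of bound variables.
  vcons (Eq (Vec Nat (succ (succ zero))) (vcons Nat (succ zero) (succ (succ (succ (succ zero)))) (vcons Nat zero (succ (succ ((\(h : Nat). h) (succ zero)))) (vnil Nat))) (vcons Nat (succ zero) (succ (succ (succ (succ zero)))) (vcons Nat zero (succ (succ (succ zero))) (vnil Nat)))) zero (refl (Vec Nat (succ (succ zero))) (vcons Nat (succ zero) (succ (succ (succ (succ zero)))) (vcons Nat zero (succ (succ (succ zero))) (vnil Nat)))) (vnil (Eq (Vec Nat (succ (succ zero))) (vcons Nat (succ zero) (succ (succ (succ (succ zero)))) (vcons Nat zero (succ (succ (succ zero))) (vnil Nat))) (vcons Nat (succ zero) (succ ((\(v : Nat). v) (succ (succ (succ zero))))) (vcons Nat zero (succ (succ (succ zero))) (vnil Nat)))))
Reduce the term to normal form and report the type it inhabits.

normal form:
  vcons (Eq (Vec Nat (succ (succ zero))) (vcons Nat (succ zero) (succ (succ (succ (succ zero)))) (vcons Nat zero (succ (succ (succ zero))) (vnil Nat))) (vcons Nat (succ zero) (succ (succ (succ (succ zero)))) (vcons Nat zero (succ (succ (succ zero))) (vnil Nat)))) zero (refl (Vec Nat (succ (succ zero))) (vcons Nat (succ zero) (succ (succ (succ (succ zero)))) (vcons Nat zero (succ (succ (succ zero))) (vnil Nat)))) (vnil (Eq (Vec Nat (succ (succ zero))) (vcons Nat (succ zero) (succ (succ (succ (succ zero)))) (vcons Nat zero (succ (succ (succ zero))) (vnil Nat))) (vcons Nat (succ zero) (succ (succ (succ (succ zero)))) (vcons Nat zero (succ (succ (succ zero))) (vnil Nat)))))
type:
  Vec (Eq (Vec Nat (succ (succ zero))) (vcons Nat (succ zero) (succ (succ (succ (succ zero)))) (vcons Nat zero (succ (succ (succ zero))) (vnil Nat))) (vcons Nat (succ zero) (succ (succ (succ (succ zero)))) (vcons Nat zero (succ (succ (succ zero))) (vnil Nat)))) (succ zero)


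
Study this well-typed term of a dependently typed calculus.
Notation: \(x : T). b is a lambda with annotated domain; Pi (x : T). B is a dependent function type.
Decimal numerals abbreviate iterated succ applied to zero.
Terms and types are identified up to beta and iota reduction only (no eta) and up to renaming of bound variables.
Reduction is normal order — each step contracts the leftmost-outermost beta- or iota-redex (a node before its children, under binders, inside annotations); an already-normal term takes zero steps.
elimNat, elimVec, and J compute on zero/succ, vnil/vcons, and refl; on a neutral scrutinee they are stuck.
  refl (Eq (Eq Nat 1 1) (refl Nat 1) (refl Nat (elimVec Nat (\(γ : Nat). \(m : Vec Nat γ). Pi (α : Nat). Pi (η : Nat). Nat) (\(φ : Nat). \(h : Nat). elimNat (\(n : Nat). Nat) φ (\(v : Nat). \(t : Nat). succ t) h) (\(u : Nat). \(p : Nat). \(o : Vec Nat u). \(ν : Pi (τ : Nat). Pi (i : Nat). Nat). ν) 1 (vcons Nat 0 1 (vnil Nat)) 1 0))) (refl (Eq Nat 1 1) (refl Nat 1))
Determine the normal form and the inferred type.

resulting normal form:
  refl (Eq (Eq Nat 1 1) (refl Nat 1) (refl Nat 1)) (refl (Eq Nat 1 1) (refl Nat 1))
inferred type:
  Eq (Eq (Eq Nat 1 1) (refl Nat 1) (refl Nat 1)) (refl (Eq Nat 1 1) (refl Nat 1)) (refl (Eq Nat 1 1) (refl Nat 1))
observation: normalization takes exactly 9 steps under the normal-order strategy.


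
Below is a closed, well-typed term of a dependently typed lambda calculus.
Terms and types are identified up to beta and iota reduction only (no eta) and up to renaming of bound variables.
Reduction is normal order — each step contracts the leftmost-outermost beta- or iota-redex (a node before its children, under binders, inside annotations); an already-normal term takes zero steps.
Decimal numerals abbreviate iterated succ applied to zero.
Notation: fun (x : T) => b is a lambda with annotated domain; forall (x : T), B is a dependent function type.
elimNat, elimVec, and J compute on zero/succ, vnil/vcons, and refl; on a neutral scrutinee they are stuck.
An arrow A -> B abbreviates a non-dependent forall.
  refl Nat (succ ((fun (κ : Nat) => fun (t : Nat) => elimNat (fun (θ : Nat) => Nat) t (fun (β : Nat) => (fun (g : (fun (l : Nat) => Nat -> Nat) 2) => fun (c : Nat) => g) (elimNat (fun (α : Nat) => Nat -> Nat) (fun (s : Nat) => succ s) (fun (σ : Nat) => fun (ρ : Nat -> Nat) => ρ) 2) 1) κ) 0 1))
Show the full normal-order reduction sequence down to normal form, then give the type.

reduction (normal order):
  refl Nat (succ ((fun (κ : Nat) => fun (t : Nat) => elimNat (fun (θ : Nat) => Nat) t (fun (β : Nat) => (fun (g : (fun (l : Nat) => Nat -> Nat) 2) => fun (c : Nat) => g) (elimNat (fun (α : Nat) => Nat -> Nat) (fun (s : Nat) => succ s) (fun (σ : Nat) => fun (ρ : Nat -> Nat) => ρ) 2) 1) κ) 0 1))
  ~> refl Nat (succ ((fun (κ : Nat) => elimNat (fun (t : Nat) => Nat) κ (fun (θ : Nat) => (fun (β : (fun (g : Nat) => Nat -> Nat) 2) => fun (l : Nat) => β) (elimNat (fun (c : Nat) => Nat -> Nat) (fun (α : Nat) => succ α) (fun (s : Nat) => fun (σ : Nat -> Nat) => σ) 2) 1) 0) 1))
  ~> refl Nat (succ (elimNat (fun (κ : Nat) => Nat) 1 (fun (t : Nat) => (fun (θ : (fun (β : Nat) => Nat -> Nat) 2) => fun (g : Nat) => θ) (elimNat (fun (l : Nat) => Nat -> Nat) (fun (c : Nat) => succ c) (fun (α : Nat) => fun (s : Nat -> Nat) => s) 2) 1) 0))
  ~> refl Nat 2
type:
  Eq Nat 2 2


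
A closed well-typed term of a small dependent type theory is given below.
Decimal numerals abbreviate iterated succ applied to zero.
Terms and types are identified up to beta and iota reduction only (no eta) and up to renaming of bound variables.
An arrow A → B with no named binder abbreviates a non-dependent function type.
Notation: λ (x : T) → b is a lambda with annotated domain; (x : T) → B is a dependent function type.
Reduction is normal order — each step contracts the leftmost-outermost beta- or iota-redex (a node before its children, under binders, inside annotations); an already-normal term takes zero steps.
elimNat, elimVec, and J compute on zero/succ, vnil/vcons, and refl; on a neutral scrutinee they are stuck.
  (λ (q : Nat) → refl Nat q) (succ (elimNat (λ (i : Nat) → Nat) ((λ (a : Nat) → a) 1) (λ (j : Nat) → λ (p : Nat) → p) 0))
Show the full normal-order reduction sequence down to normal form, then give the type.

reduction (normal order):
  (λ (q : Nat) → refl Nat q) (succ (elimNat (λ (i : Nat) → Nat) ((λ (a : Nat) → a) 1) (λ (j : Nat) → λ (p : Nat) → p) 0))
  ~> refl Nat (succ (elimNat (λ (q : Nat) → Nat) ((λ (i : Nat) → i) 1) (λ (a : Nat) → λ (j : Nat) → j) 0))
  ~> refl Nat (succ ((λ (q : Nat) → q) 1))
  ~> refl Nat 2
inferred type:
  Eq Nat 2 2


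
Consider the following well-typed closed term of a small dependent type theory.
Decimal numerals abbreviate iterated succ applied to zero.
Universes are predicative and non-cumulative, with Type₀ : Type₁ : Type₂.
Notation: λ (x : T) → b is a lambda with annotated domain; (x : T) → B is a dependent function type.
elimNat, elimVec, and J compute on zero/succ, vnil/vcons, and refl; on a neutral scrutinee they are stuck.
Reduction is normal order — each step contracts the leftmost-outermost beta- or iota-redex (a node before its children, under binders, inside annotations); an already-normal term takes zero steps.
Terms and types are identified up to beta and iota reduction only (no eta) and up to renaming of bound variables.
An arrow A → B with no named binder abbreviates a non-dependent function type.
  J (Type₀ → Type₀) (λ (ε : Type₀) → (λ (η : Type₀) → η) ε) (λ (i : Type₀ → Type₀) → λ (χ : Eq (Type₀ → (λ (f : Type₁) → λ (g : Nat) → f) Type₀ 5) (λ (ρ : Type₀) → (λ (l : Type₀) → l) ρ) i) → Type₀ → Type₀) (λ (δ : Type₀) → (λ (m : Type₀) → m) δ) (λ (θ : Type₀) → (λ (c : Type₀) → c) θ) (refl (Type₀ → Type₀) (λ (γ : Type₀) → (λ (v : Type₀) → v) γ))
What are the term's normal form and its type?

normal form:
  λ (ε : Type₀) → ε
type:
  Type₀ → Type₀
observation: normalization takes exactly 2 steps under the normal-order strategy.


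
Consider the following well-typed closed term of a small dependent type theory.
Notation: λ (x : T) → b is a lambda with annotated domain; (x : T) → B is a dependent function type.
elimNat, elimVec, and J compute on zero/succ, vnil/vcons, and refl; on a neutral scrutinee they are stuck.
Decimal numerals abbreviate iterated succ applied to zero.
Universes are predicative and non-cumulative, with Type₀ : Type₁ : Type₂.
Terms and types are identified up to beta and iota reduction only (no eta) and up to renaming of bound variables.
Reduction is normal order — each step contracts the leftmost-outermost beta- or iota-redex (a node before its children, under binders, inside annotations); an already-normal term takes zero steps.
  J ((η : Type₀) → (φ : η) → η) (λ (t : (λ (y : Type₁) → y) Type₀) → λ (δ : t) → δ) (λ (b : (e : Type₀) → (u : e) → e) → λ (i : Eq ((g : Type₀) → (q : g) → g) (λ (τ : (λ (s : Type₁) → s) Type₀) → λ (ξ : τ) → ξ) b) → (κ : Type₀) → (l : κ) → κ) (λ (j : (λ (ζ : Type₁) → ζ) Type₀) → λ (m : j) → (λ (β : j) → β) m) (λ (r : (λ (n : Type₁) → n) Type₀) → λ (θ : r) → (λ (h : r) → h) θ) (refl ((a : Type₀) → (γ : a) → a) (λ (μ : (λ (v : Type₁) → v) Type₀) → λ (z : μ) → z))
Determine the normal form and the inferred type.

reduced normal form:
  λ (η : Type₀) → λ (φ : η) → φ
the term's type:
  (η : Type₀) → (φ : η) → η
observation: contracting a J iota-redex first, the term normalizes in 3 steps.


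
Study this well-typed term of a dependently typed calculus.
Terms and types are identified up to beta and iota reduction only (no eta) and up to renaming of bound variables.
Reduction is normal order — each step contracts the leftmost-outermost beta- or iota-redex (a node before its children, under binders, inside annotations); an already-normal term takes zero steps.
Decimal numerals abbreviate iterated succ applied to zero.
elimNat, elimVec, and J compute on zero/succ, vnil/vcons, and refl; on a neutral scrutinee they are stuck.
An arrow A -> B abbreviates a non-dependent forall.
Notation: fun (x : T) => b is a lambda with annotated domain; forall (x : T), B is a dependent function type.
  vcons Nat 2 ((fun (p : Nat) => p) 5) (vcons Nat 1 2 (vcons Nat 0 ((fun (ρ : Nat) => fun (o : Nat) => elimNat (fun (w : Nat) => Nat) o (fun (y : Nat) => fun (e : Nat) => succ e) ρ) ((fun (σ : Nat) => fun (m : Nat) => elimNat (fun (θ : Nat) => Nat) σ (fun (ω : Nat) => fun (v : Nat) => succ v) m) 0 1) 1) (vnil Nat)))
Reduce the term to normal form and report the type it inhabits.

reduced normal form:
  vcons Nat 2 5 (vcons Nat 1 2 (vcons Nat 0 2 (vnil Nat)))
the term's type:
  Vec Nat 3
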